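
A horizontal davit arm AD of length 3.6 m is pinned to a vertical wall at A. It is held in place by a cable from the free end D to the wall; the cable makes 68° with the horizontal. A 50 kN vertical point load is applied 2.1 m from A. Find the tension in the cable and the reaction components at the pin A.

ΣM about A: T·sin68°·3.6 − 50·2.1 = 0 → T = 105/(3.6·0.927184) = 31.4573 ≈ 31.46 kN.
ΣF_x = 0: A_x − T·cos68° = 0 → A_x = 31.4573 × 0.374607 = 11.78 kN.
ΣF_y = 0: A_y + T·sin68° − 50 = 0 → A_y = 50 − 31.4573 × 0.927184 = 20.83 kN.

T = 31.46 kN, A_x = 11.78 kN, A_y = 20.83 kN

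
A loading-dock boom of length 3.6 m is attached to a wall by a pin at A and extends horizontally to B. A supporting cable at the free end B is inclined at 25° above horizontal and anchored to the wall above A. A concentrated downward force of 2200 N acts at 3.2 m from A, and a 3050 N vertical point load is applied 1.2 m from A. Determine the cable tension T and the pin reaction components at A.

T = 7033 N, A_x = 6374 N, A_y = 2278 N

ΣM about A: T·sin25°·3.6 − 2200·3.2 − 3050·1.2 = 0 → T = 10700/(3.6·0.422618) = 7032.88 ≈ 7033 N.
ΣF_x = 0: A_x − T·cos25° = 0 → A_x = 7032.88 × 0.906308 = 6374 N.
ΣF_y = 0: A_y + T·sin25° − 2200 − 3050 = 0 → A_y = 5250 − 7032.88 × 0.422618 = 2278 N.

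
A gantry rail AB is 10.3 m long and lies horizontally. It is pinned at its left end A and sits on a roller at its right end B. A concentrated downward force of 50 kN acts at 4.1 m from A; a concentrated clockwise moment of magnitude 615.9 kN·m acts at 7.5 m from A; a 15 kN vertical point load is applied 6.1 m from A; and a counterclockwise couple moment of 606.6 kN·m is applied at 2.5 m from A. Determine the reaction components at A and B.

ΣM about A: B_y·10.3 − 50·4.1 − 615.9 − 15·6.1 + 606.6 = 0 → B_y = 305.8/10.3 = 29.6893 ≈ 29.69 kN.
ΣF_y = 0: A_y + 29.6893 − 50 − 15 = 0 → A_y = 35.31 kN.
ΣF_x = 0: no horizontal applied forces, so A_x = 0.

A_x = 0, A_y = 35.31 kN, B_y = 29.69 kN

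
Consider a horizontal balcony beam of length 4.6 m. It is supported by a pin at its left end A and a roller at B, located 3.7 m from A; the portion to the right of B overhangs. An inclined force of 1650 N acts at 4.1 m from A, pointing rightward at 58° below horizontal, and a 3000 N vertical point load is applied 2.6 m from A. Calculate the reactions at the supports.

A_x = -874.4 N, A_y = 740.6 N, B_y = 3659 N

ΣM about A: B_y·3.7 − 1650·sin58°·4.1 − 3000·2.6 = 0 → B_y = 13537/3.7 = 3658.65 ≈ 3659 N.
ΣF_y = 0: A_y + 3658.65 − 1650·sin58° − 3000 = 0 → A_y = 740.6 N.
ΣF_x = 0: A_x + 1650·cos58° = 0 → A_x = -874.4 N.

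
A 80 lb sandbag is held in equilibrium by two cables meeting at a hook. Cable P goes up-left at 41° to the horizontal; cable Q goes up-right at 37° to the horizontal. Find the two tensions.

ΣF_x = 0: −T_P·cos41° + T_Q·cos37° = 0 → T_Q = 0.944999·T_P.
ΣF_y = 0: T_P·sin41° + T_Q·sin37° = 80.
Substitute: T_P·(0.656059 + 0.944999·0.601815) = 80 → T_P = 65.3182 ≈ 65.32 lb.
Then T_Q = 0.944999 × 65.3182 = 61.73 lb.

T_P = 65.32 lb, T_Q = 61.73 lb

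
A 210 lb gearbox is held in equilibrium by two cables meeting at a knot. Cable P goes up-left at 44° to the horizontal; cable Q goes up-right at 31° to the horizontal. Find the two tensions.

T_P = 186.4 lb, T_Q = 156.4 lb

ΣF_x = 0: −T_P·cos44° + T_Q·cos31° = 0 → T_Q = 0.839206·T_P.
ΣF_y = 0: T_P·sin44° + T_Q·sin31° = 210.
Substitute: T_P·(0.694658 + 0.839206·0.515038) = 210 → T_P = 186.355 ≈ 186.4 lb.
Then T_Q = 0.839206 × 186.355 = 156.4 lb.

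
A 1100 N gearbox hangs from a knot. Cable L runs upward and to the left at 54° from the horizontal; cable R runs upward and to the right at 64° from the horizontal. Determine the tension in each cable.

ΣF_x = 0: −T_L·cos54° + T_R·cos64° = 0 → T_R = 1.34084·T_L.
ΣF_y = 0: T_L·sin54° + T_R·sin64° = 1100.
Substitute: T_L·(0.809017 + 1.34084·0.898794) = 1100 → T_L = 546.134 ≈ 546.1 N.
Then T_R = 1.34084 × 546.134 = 732.3 N.

T_L = 546.1 N, T_R = 732.3 N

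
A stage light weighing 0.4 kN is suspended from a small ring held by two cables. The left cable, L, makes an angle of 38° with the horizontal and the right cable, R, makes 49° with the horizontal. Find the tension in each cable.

T_L = 0.2628 kN, T_R = 0.3156 kN

ΣF_x = 0: −T_L·cos38° + T_R·cos49° = 0 → T_R = 1.20113·T_L.
ΣF_y = 0: T_L·sin38° + T_R·sin49° = 0.4.
Substitute: T_L·(0.615661 + 1.20113·0.75471) = 0.4 → T_L = 0.262783 ≈ 0.2628 kN.
Then T_R = 1.20113 × 0.262783 = 0.3156 kN.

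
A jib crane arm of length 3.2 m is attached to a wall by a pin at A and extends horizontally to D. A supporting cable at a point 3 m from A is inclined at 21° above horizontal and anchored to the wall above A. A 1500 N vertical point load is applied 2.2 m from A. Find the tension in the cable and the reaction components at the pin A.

ΣM about A: T·sin21°·3 − 1500·2.2 = 0 → T = 3300/(3·0.358368) = 3069.47 ≈ 3069 N.
ΣF_x = 0: A_x − T·cos21° = 0 → A_x = 3069.47 × 0.93358 = 2866 N.
ΣF_y = 0: A_y + T·sin21° − 1500 = 0 → A_y = 1500 − 3069.47 × 0.358368 = 400.0 N.

T = 3069 N, A_x = 2866 N, A_y = 400.0 N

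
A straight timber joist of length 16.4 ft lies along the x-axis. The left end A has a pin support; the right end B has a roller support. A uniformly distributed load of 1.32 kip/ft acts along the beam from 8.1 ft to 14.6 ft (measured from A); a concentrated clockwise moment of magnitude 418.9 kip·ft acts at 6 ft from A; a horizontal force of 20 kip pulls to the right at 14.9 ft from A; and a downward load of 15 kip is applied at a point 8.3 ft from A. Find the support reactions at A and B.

A_x = -20.00 kip, A_y = -15.49 kip, B_y = 39.07 kip

Resultant of the distributed load: 1.32 × 6.5 = 8.58 kip at 11.35 ft from A.
Taking moments about A: B_y·16.4 − (1.32·6.5)·11.35 − 418.9 − 15·8.3 = 0 → B_y = 640.783/16.4 = 39.0721 ≈ 39.07 kip.
ΣF_y = 0: A_y + 39.0721 − 1.32·6.5 − 15 = 0 → A_y = -15.49 kip.
ΣF_x = 0: A_x + 20 = 0 → A_x = -20.00 kip.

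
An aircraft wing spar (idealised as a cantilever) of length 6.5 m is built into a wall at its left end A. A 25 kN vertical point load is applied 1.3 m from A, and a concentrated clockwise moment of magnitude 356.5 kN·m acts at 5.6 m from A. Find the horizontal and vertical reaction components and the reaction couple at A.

ΣF_x = 0: A_x = 0.
ΣF_y = 0: A_y − 25 = 0 → A_y = 25.00 kN.
ΣM about A: M_A − 25·1.3 − 356.5 = 0 → M_A = 389.0 kN·m.

A_x = 0, A_y = 25.00 kN, M_A = 389.0 kN·m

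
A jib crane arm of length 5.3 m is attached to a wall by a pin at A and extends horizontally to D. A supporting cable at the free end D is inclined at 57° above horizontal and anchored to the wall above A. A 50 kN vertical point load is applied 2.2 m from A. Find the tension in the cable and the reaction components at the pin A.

T = 24.75 kN, A_x = 13.48 kN, A_y = 29.25 kN

ΣM about A: T·sin57°·5.3 − 50·2.2 = 0 → T = 110/(5.3·0.838671) = 24.7471 ≈ 24.75 kN.
ΣF_x = 0: A_x − T·cos57° = 0 → A_x = 24.7471 × 0.544639 = 13.48 kN.
ΣF_y = 0: A_y + T·sin57° − 50 = 0 → A_y = 50 − 24.7471 × 0.838671 = 29.25 kN.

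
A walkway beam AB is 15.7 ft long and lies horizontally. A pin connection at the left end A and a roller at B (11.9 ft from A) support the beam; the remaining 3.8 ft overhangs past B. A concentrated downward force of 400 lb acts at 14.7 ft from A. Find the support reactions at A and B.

Moments about A: B_y·11.9 − 400·14.7 = 0 → B_y = 5880/11.9 = 494.118 ≈ 494.1 lb.
ΣF_y = 0: A_y + 494.118 − 400 = 0 → A_y = -94.12 lb.
ΣF_x = 0: no horizontal applied forces, so A_x = 0.

A_x = 0, A_y = -94.12 lb, B_y = 494.1 lb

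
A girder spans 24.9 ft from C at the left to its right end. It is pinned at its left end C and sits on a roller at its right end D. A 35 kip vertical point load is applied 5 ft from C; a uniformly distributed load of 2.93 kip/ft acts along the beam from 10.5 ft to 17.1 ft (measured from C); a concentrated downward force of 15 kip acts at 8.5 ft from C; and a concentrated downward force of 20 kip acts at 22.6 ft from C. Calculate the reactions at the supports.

C_x = 0, C_y = 48.32 kip, D_y = 41.02 kip

Resultant of the distributed load: 2.93 × 6.6 = 19.338 kip at 13.8 ft from C.
ΣM about C: D_y·24.9 − 35·5 − (2.93·6.6)·13.8 − 15·8.5 − 20·22.6 = 0 → D_y = 1021.3644/24.9 = 41.0187 ≈ 41.02 kip.
ΣF_y = 0: C_y + 41.0187 − 35 − 2.93·6.6 − 15 − 20 = 0 → C_y = 48.32 kip.
ΣF_x = 0: no horizontal applied forces, so C_x = 0.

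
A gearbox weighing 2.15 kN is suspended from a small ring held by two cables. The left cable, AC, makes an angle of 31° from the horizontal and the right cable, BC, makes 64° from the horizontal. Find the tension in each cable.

T_AC = 0.9461 kN, T_BC = 1.850 kN

ΣF_x = 0: −T_AC·cos31° + T_BC·cos64° = 0 → T_BC = 1.95535·T_AC.
ΣF_y = 0: T_AC·sin31° + T_BC·sin64° = 2.15.
Substitute: T_AC·(0.515038 + 1.95535·0.898794) = 2.15 → T_AC = 0.946097 ≈ 0.9461 kN.
Then T_BC = 1.95535 × 0.946097 = 1.850 kN.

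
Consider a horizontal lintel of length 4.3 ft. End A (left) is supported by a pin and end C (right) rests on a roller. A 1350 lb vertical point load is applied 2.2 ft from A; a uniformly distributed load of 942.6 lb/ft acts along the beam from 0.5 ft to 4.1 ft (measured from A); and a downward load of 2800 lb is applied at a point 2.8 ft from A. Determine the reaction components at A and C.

A_x = 0, A_y = 3214 lb, C_y = 4329 lb

Resultant of the distributed load: 942.6 × 3.6 = 3393.36 lb at 2.3 ft from A.
Taking moments about A: C_y·4.3 − 1350·2.2 − (942.6·3.6)·2.3 − 2800·2.8 = 0 → C_y = 18614.728/4.3 = 4329.01 ≈ 4329 lb.
ΣF_y = 0: A_y + 4329.01 − 1350 − 942.6·3.6 − 2800 = 0 → A_y = 3214 lb.
ΣF_x = 0: no horizontal applied forces, so A_x = 0.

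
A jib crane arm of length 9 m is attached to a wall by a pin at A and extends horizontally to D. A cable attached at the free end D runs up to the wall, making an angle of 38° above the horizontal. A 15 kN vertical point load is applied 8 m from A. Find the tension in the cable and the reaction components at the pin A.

ΣM about A: T·sin38°·9 − 15·8 = 0 → T = 120/(9·0.615661) = 21.6569 ≈ 21.66 kN.
ΣF_x = 0: A_x − T·cos38° = 0 → A_x = 21.6569 × 0.788011 = 17.07 kN.
ΣF_y = 0: A_y + T·sin38° − 15 = 0 → A_y = 15 − 21.6569 × 0.615661 = 1.667 kN.

T = 21.66 kN, A_x = 17.07 kN, A_y = 1.667 kN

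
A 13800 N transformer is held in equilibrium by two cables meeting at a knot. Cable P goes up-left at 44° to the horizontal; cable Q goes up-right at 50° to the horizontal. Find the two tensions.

ΣF_x = 0: −T_P·cos44° + T_Q·cos50° = 0 → T_Q = 1.11909·T_P.
ΣF_y = 0: T_P·sin44° + T_Q·sin50° = 13800.
Substitute: T_P·(0.694658 + 1.11909·0.766044) = 13800 → T_P = 8892.15 ≈ 8892 N.
Then T_Q = 1.11909 × 8892.15 = 9951 N.

T_P = 8892 N, T_Q = 9951 N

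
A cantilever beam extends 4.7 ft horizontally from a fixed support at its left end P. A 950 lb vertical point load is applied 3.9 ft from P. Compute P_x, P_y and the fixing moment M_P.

ΣF_x = 0: P_x = 0.
ΣF_y = 0: P_y − 950 = 0 → P_y = 950.0 lb.
ΣM about P: M_P − 950·3.9 = 0 → M_P = 3705 lb·ft.

P_x = 0, P_y = 950.0 lb, M_P = 3705 lb·ft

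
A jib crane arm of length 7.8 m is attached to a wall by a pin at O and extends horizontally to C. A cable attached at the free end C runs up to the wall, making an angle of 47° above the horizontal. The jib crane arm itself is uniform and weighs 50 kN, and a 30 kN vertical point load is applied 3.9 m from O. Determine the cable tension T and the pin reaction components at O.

T = 54.69 kN, O_x = 37.30 kN, O_y = 40.00 kN

ΣM about O: T·sin47°·7.8 − 50·3.9 − 30·3.9 = 0 → T = 312/(7.8·0.731354) = 54.6931 ≈ 54.69 kN.
ΣF_x = 0: O_x − T·cos47° = 0 → O_x = 54.6931 × 0.681998 = 37.30 kN.
ΣF_y = 0: O_y + T·sin47° − 50 − 30 = 0 → O_y = 80 − 54.6931 × 0.731354 = 40.00 kN.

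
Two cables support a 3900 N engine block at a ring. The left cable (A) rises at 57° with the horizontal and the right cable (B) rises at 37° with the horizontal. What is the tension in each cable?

T_A = 3122 N, T_B = 2129 N

ΣF_x = 0: −T_A·cos57° + T_B·cos37° = 0 → T_B = 0.681962·T_A.
ΣF_y = 0: T_A·sin57° + T_B·sin37° = 3900.
Substitute: T_A·(0.838671 + 0.681962·0.601815) = 3900 → T_A = 3122.28 ≈ 3122 N.
Then T_B = 0.681962 × 3122.28 = 2129 N.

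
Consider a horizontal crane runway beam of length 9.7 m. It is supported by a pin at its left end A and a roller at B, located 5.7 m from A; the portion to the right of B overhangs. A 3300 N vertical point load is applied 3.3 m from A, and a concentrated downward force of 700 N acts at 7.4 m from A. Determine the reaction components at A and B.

A_x = 0, A_y = 1181 N, B_y = 2819 N

Taking moments about A: B_y·5.7 − 3300·3.3 − 700·7.4 = 0 → B_y = 16070/5.7 = 2819.3 ≈ 2819 N.
ΣF_y = 0: A_y + 2819.3 − 3300 − 700 = 0 → A_y = 1181 N.
ΣF_x = 0: no horizontal applied forces, so A_x = 0.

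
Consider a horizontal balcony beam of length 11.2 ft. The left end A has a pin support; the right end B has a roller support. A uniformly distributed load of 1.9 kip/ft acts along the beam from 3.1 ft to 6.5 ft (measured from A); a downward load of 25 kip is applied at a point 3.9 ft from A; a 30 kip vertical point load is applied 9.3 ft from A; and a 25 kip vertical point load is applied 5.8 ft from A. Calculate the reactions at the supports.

A_x = 0, A_y = 37.13 kip, B_y = 49.33 kip

Resultant of the distributed load: 1.9 × 3.4 = 6.46 kip at 4.8 ft from A.
Taking moments about A: B_y·11.2 − (1.9·3.4)·4.8 − 25·3.9 − 30·9.3 − 25·5.8 = 0 → B_y = 552.508/11.2 = 49.3311 ≈ 49.33 kip.
ΣF_y = 0: A_y + 49.3311 − 1.9·3.4 − 25 − 30 − 25 = 0 → A_y = 37.13 kip.
ΣF_x = 0: no horizontal applied forces, so A_x = 0.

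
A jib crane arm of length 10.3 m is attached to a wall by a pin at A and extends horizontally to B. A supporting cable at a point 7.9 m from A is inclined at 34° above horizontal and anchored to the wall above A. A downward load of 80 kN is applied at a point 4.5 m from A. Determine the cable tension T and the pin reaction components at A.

ΣM about A: T·sin34°·7.9 − 80·4.5 = 0 → T = 360/(7.9·0.559193) = 81.4918 ≈ 81.49 kN.
ΣF_x = 0: A_x − T·cos34° = 0 → A_x = 81.4918 × 0.829038 = 67.56 kN.
ΣF_y = 0: A_y + T·sin34° − 80 = 0 → A_y = 80 − 81.4918 × 0.559193 = 34.43 kN.

T = 81.49 kN, A_x = 67.56 kN, A_y = 34.43 kN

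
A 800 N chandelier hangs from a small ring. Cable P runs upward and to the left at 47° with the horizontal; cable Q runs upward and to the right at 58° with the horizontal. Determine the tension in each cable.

T_P = 438.9 N, T_Q = 564.8 N

ΣF_x = 0: −T_P·cos47° + T_Q·cos58° = 0 → T_Q = 1.28699·T_P.
ΣF_y = 0: T_P·sin47° + T_Q·sin58° = 800.
Substitute: T_P·(0.731354 + 1.28699·0.848048) = 800 → T_P = 438.889 ≈ 438.9 N.
Then T_Q = 1.28699 × 438.889 = 564.8 N.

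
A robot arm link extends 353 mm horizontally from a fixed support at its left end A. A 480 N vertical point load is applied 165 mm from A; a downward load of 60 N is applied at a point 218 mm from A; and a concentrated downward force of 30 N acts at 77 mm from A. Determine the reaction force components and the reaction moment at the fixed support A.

ΣF_x = 0: A_x = 0.
ΣF_y = 0: A_y − 480 − 60 − 30 = 0 → A_y = 570.0 N.
ΣM about A: M_A − 480·165 − 60·218 − 30·77 = 0 → M_A = 94590 N·mm.

A_x = 0, A_y = 570.0 N, M_A = 94590 N·mm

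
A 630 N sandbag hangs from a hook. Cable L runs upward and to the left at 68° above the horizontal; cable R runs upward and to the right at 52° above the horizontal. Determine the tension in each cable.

T_L = 447.9 N, T_R = 272.5 N

ΣF_x = 0: −T_L·cos68° + T_R·cos52° = 0 → T_R = 0.608462·T_L.
ΣF_y = 0: T_L·sin68° + T_R·sin52° = 630.
Substitute: T_L·(0.927184 + 0.608462·0.788011) = 630 → T_L = 447.87 ≈ 447.9 N.
Then T_R = 0.608462 × 447.87 = 272.5 N.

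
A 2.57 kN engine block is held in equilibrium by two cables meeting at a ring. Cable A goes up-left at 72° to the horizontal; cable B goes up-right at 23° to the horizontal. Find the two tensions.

ΣF_x = 0: −T_A·cos72° + T_B·cos23° = 0 → T_B = 0.335704·T_A.
ΣF_y = 0: T_A·sin72° + T_B·sin23° = 2.57.
Substitute: T_A·(0.951057 + 0.335704·0.390731) = 2.57 → T_A = 2.37473 ≈ 2.375 kN.
Then T_B = 0.335704 × 2.37473 = 0.7972 kN.

T_A = 2.375 kN, T_B = 0.7972 kN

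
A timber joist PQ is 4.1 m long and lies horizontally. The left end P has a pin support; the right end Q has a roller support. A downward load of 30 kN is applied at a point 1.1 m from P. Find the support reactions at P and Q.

Moments about P: Q_y·4.1 − 30·1.1 = 0 → Q_y = 33/4.1 = 8.04878 ≈ 8.049 kN.
ΣF_y = 0: P_y + 8.04878 − 30 = 0 → P_y = 21.95 kN.
ΣF_x = 0: no horizontal applied forces, so P_x = 0.

P_x = 0, P_y = 21.95 kN, Q_y = 8.049 kN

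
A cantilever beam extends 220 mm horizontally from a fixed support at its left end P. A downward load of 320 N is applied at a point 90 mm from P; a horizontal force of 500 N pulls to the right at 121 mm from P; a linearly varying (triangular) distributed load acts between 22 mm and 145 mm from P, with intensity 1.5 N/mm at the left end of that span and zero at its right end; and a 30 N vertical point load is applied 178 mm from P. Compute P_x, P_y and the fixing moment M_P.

Resultant of the triangular load: ½ × 1.5 × 123 = 92.25 N, acting at 63 mm from P (one-third of the span from the peak).
ΣF_x = 0: P_x + 500 = 0 → P_x = -500.0 N.
ΣF_y = 0: P_y − 320 − ½·1.5·123 − 30 = 0 → P_y = 442.2 N.
ΣM about P: M_P − 320·90 − (½·1.5·123)·63 − 30·178 = 0 → M_P = 39950 N·mm.

P_x = -500.0 N, P_y = 442.2 N, M_P = 39950 N·mm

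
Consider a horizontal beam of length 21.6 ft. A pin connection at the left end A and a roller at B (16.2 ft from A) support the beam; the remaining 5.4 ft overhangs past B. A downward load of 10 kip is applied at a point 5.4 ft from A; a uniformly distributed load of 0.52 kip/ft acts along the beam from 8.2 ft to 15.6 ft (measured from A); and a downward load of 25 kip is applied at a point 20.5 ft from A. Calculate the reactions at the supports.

A_x = 0, A_y = 1.052 kip, B_y = 37.80 kip

Resultant of the distributed load: 0.52 × 7.4 = 3.848 kip at 11.9 ft from A.
ΣM about A: B_y·16.2 − 10·5.4 − (0.52·7.4)·11.9 − 25·20.5 = 0 → B_y = 612.2912/16.2 = 37.7958 ≈ 37.80 kip.
ΣF_y = 0: A_y + 37.7958 − 10 − 0.52·7.4 − 25 = 0 → A_y = 1.052 kip.
ΣF_x = 0: no horizontal applied forces, so A_x = 0.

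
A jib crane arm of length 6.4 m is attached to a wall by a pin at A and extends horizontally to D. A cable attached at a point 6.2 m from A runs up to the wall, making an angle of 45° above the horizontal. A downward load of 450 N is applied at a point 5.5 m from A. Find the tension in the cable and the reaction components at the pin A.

T = 564.5 N, A_x = 399.2 N, A_y = 50.81 N

ΣM about A: T·sin45°·6.2 − 450·5.5 = 0 → T = 2475/(6.2·0.707107) = 564.545 ≈ 564.5 N.
ΣF_x = 0: A_x − T·cos45° = 0 → A_x = 564.545 × 0.707107 = 399.2 N.
ΣF_y = 0: A_y + T·sin45° − 450 = 0 → A_y = 450 − 564.545 × 0.707107 = 50.81 N.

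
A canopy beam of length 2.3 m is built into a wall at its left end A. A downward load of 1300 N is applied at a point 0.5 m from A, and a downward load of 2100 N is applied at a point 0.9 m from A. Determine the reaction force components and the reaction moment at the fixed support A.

A_x = 0, A_y = 3400 N, M_A = 2540 N·m

ΣF_x = 0: A_x = 0.
ΣF_y = 0: A_y − 1300 − 2100 = 0 → A_y = 3400 N.
ΣM about A: M_A − 1300·0.5 − 2100·0.9 = 0 → M_A = 2540 N·m.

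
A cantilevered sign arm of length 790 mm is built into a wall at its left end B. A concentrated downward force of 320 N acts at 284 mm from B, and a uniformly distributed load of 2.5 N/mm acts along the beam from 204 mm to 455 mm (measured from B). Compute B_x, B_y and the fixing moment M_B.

Resultant of the distributed load: 2.5 × 251 = 627.5 N at 329.5 mm from B.
ΣF_x = 0: B_x = 0.
ΣF_y = 0: B_y − 320 − 2.5·251 = 0 → B_y = 947.5 N.
ΣM about B: M_B − 320·284 − (2.5·251)·329.5 = 0 → M_B = 297600 N·mm.

B_x = 0, B_y = 947.5 N, M_B = 297600 N·mm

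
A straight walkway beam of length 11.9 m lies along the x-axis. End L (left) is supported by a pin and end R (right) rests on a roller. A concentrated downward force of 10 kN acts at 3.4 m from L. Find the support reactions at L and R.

L_x = 0, L_y = 7.143 kN, R_y = 2.857 kN

Taking moments about L: R_y·11.9 − 10·3.4 = 0 → R_y = 34/11.9 = 2.85714 ≈ 2.857 kN.
ΣF_y = 0: L_y + 2.85714 − 10 = 0 → L_y = 7.143 kN.
ΣF_x = 0: no horizontal applied forces, so L_x = 0.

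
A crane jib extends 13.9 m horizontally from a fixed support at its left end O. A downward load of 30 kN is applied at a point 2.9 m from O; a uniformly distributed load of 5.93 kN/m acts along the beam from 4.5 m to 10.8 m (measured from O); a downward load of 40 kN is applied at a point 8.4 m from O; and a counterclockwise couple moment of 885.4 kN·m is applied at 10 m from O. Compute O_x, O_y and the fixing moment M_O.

O_x = 0, O_y = 107.4 kN, M_O = -176.6 kN·m

Resultant of the distributed load: 5.93 × 6.3 = 37.359 kN at 7.65 m from O.
ΣF_x = 0: O_x = 0.
ΣF_y = 0: O_y − 30 − 5.93·6.3 − 40 = 0 → O_y = 107.4 kN.
ΣM about O: M_O − 30·2.9 − (5.93·6.3)·7.65 − 40·8.4 + 885.4 = 0 → M_O = -176.6 kN·m.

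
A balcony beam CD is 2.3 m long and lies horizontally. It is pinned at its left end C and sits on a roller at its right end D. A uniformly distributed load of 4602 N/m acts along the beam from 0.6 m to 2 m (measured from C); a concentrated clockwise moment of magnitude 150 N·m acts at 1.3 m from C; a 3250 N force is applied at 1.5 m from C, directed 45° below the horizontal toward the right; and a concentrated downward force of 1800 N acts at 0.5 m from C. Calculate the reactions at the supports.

Resultant of the distributed load: 4602 × 1.4 = 6442.8 N at 1.3 m from C.
Taking moments about C: D_y·2.3 − (4602·1.4)·1.3 − 150 − 3250·sin45°·1.5 − 1800·0.5 = 0 → D_y = 12872.8/2.3 = 5596.87 ≈ 5597 N.
ΣF_y = 0: C_y + 5596.87 − 4602·1.4 − 3250·sin45° − 1800 = 0 → C_y = 4944 N.
ΣF_x = 0: C_x + 3250·cos45° = 0 → C_x = -2298 N.

C_x = -2298 N, C_y = 4944 N, D_y = 5597 N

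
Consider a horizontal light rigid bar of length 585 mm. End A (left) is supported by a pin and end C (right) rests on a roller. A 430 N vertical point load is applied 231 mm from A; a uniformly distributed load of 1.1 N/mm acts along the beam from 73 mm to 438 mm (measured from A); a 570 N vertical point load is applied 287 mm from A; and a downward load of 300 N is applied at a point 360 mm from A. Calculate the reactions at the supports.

A_x = 0, A_y = 892.1 N, C_y = 809.4 N

Resultant of the distributed load: 1.1 × 365 = 401.5 N at 255.5 mm from A.
Moments about A: C_y·585 − 430·231 − (1.1·365)·255.5 − 570·287 − 300·360 = 0 → C_y = 473503.25/585 = 809.407 ≈ 809.4 N.
ΣF_y = 0: A_y + 809.407 − 430 − 1.1·365 − 570 − 300 = 0 → A_y = 892.1 N.
ΣF_x = 0: no horizontal applied forces, so A_x = 0.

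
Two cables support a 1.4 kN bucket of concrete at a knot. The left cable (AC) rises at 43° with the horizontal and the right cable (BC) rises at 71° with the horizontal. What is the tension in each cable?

ΣF_x = 0: −T_AC·cos43° + T_BC·cos71° = 0 → T_BC = 2.24639·T_AC.
ΣF_y = 0: T_AC·sin43° + T_BC·sin71° = 1.4.
Substitute: T_AC·(0.681998 + 2.24639·0.945519) = 1.4 → T_AC = 0.49893 ≈ 0.4989 kN.
Then T_BC = 2.24639 × 0.49893 = 1.121 kN.

T_AC = 0.4989 kN, T_BC = 1.121 kN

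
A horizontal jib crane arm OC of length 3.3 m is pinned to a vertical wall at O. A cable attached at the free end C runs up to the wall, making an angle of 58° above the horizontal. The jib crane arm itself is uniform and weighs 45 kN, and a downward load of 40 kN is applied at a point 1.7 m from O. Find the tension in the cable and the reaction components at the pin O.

T = 50.83 kN, O_x = 26.94 kN, O_y = 41.89 kN

ΣM about O: T·sin58°·3.3 − 45·1.65 − 40·1.7 = 0 → T = 142.25/(3.3·0.848048) = 50.8297 ≈ 50.83 kN.
ΣF_x = 0: O_x − T·cos58° = 0 → O_x = 50.8297 × 0.529919 = 26.94 kN.
ΣF_y = 0: O_y + T·sin58° − 45 − 40 = 0 → O_y = 85 − 50.8297 × 0.848048 = 41.89 kN.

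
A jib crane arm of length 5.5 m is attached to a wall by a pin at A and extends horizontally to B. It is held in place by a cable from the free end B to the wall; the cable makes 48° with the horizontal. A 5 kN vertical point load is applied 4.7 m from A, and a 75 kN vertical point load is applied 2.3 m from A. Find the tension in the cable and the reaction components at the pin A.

T = 47.95 kN, A_x = 32.09 kN, A_y = 44.36 kN

ΣM about A: T·sin48°·5.5 − 5·4.7 − 75·2.3 = 0 → T = 196/(5.5·0.743145) = 47.9534 ≈ 47.95 kN.
ΣF_x = 0: A_x − T·cos48° = 0 → A_x = 47.9534 × 0.669131 = 32.09 kN.
ΣF_y = 0: A_y + T·sin48° − 5 − 75 = 0 → A_y = 80 − 47.9534 × 0.743145 = 44.36 kN.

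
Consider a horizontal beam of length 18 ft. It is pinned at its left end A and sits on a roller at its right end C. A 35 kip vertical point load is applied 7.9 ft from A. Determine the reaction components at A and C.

ΣM about A: C_y·18 − 35·7.9 = 0 → C_y = 276.5/18 = 15.3611 ≈ 15.36 kip.
ΣF_y = 0: A_y + 15.3611 − 35 = 0 → A_y = 19.64 kip.
ΣF_x = 0: no horizontal applied forces, so A_x = 0.

A_x = 0, A_y = 19.64 kip, C_y = 15.36 kip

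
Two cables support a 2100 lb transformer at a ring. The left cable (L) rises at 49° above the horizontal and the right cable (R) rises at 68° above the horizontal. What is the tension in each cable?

ΣF_x = 0: −T_L·cos49° + T_R·cos68° = 0 → T_R = 1.75133·T_L.
ΣF_y = 0: T_L·sin49° + T_R·sin68° = 2100.
Substitute: T_L·(0.75471 + 1.75133·0.927184) = 2100 → T_L = 882.904 ≈ 882.9 lb.
Then T_R = 1.75133 × 882.904 = 1546 lb.

T_L = 882.9 lb, T_R = 1546 lb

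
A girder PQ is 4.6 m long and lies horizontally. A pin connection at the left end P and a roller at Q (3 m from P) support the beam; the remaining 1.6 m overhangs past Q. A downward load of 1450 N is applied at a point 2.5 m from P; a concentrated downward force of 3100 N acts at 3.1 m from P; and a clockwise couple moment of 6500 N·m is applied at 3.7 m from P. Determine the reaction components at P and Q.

ΣM about P: Q_y·3 − 1450·2.5 − 3100·3.1 − 6500 = 0 → Q_y = 19735/3 = 6578.33 ≈ 6578 N.
ΣF_y = 0: P_y + 6578.33 − 1450 − 3100 = 0 → P_y = -2028 N.
ΣF_x = 0: no horizontal applied forces, so P_x = 0.

P_x = 0, P_y = -2028 N, Q_y = 6578 N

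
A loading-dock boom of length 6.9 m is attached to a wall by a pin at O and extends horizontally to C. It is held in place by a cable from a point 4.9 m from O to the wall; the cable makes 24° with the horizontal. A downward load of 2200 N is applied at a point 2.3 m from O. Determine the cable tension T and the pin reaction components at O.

ΣM about O: T·sin24°·4.9 − 2200·2.3 = 0 → T = 5060/(4.9·0.406737) = 2538.87 ≈ 2539 N.
ΣF_x = 0: O_x − T·cos24° = 0 → O_x = 2538.87 × 0.913545 = 2319 N.
ΣF_y = 0: O_y + T·sin24° − 2200 = 0 → O_y = 2200 − 2538.87 × 0.406737 = 1167 N.

T = 2539 N, O_x = 2319 N, O_y = 1167 N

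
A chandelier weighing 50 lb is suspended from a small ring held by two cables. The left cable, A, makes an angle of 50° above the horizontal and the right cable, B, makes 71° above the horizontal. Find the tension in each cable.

T_A = 18.99 lb, T_B = 37.49 lb

ΣF_x = 0: −T_A·cos50° + T_B·cos71° = 0 → T_B = 1.97436·T_A.
ΣF_y = 0: T_A·sin50° + T_B·sin71° = 50.
Substitute: T_A·(0.766044 + 1.97436·0.945519) = 50 → T_A = 18.9909 ≈ 18.99 lb.
Then T_B = 1.97436 × 18.9909 = 37.49 lb.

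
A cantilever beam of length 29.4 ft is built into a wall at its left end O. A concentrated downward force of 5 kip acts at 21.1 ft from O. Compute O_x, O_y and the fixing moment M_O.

O_x = 0, O_y = 5.000 kip, M_O = 105.5 kip·ft

ΣF_x = 0: O_x = 0.
ΣF_y = 0: O_y − 5 = 0 → O_y = 5.000 kip.
ΣM about O: M_O − 5·21.1 = 0 → M_O = 105.5 kip·ft.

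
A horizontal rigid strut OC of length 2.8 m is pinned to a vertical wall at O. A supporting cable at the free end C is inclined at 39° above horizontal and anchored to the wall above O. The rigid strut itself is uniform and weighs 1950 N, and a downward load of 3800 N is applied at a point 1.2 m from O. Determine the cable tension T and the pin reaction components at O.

ΣM about O: T·sin39°·2.8 − 1950·1.4 − 3800·1.2 = 0 → T = 7290/(2.8·0.62932) = 4137.12 ≈ 4137 N.
ΣF_x = 0: O_x − T·cos39° = 0 → O_x = 4137.12 × 0.777146 = 3215 N.
ΣF_y = 0: O_y + T·sin39° − 1950 − 3800 = 0 → O_y = 5750 − 4137.12 × 0.62932 = 3146 N.

T = 4137 N, O_x = 3215 N, O_y = 3146 N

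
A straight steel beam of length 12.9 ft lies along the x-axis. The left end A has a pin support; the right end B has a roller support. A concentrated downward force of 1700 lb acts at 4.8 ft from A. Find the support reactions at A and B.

A_x = 0, A_y = 1067 lb, B_y = 632.6 lb

Taking moments about A: B_y·12.9 − 1700·4.8 = 0 → B_y = 8160/12.9 = 632.558 ≈ 632.6 lb.
ΣF_y = 0: A_y + 632.558 − 1700 = 0 → A_y = 1067 lb.
ΣF_x = 0: no horizontal applied forces, so A_x = 0.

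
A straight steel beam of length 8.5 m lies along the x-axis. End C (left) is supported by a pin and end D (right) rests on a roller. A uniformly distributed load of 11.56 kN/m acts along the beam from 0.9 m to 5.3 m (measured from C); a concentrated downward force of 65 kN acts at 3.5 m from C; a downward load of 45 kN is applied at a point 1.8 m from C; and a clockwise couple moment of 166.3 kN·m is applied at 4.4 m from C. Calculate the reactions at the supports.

C_x = 0, C_y = 86.45 kN, D_y = 74.41 kN

Resultant of the distributed load: 11.56 × 4.4 = 50.864 kN at 3.1 m from C.
Moments about C: D_y·8.5 − (11.56·4.4)·3.1 − 65·3.5 − 45·1.8 − 166.3 = 0 → D_y = 632.4784/8.5 = 74.4092 ≈ 74.41 kN.
ΣF_y = 0: C_y + 74.4092 − 11.56·4.4 − 65 − 45 = 0 → C_y = 86.45 kN.
ΣF_x = 0: no horizontal applied forces, so C_x = 0.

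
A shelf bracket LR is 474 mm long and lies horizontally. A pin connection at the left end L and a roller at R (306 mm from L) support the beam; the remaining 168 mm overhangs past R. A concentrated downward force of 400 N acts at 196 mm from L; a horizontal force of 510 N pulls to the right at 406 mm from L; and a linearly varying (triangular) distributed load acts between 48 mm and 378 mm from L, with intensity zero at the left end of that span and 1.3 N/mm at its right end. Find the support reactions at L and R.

Resultant of the triangular load: ½ × 1.3 × 330 = 214.5 N, acting at 268 mm from L (one-third of the span from the peak).
ΣM about L: R_y·306 − 400·196 − (½·1.3·330)·268 = 0 → R_y = 135886/306 = 444.072 ≈ 444.1 N.
ΣF_y = 0: L_y + 444.072 − 400 − ½·1.3·330 = 0 → L_y = 170.4 N.
ΣF_x = 0: L_x + 510 = 0 → L_x = -510.0 N.

L_x = -510.0 N, L_y = 170.4 N, R_y = 444.1 N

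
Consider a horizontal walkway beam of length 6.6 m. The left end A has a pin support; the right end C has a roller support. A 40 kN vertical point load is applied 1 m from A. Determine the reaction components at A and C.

A_x = 0, A_y = 33.94 kN, C_y = 6.061 kN

Taking moments about A: C_y·6.6 − 40·1 = 0 → C_y = 40/6.6 = 6.06061 ≈ 6.061 kN.
ΣF_y = 0: A_y + 6.06061 − 40 = 0 → A_y = 33.94 kN.
ΣF_x = 0: no horizontal applied forces, so A_x = 0.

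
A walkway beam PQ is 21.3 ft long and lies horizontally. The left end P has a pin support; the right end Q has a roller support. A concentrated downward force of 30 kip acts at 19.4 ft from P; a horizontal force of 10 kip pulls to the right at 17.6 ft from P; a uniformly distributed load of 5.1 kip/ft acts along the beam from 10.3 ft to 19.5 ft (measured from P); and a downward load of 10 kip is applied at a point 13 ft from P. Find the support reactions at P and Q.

Resultant of the distributed load: 5.1 × 9.2 = 46.92 kip at 14.9 ft from P.
ΣM about P: Q_y·21.3 − 30·19.4 − (5.1·9.2)·14.9 − 10·13 = 0 → Q_y = 1411.108/21.3 = 66.2492 ≈ 66.25 kip.
ΣF_y = 0: P_y + 66.2492 − 30 − 5.1·9.2 − 10 = 0 → P_y = 20.67 kip.
ΣF_x = 0: P_x + 10 = 0 → P_x = -10.00 kip.

P_x = -10.00 kip, P_y = 20.67 kip, Q_y = 66.25 kip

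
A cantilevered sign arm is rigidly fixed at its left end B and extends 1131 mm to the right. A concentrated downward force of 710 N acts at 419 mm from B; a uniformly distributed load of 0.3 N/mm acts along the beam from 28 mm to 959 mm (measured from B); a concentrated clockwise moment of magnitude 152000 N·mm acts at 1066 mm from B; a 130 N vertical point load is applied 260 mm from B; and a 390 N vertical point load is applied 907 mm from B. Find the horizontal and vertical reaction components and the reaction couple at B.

B_x = 0, B_y = 1509 N, M_B = 974900 N·mm

Resultant of the distributed load: 0.3 × 931 = 279.3 N at 493.5 mm from B.
ΣF_x = 0: B_x = 0.
ΣF_y = 0: B_y − 710 − 0.3·931 − 130 − 390 = 0 → B_y = 1509 N.
ΣM about B: M_B − 710·419 − (0.3·931)·493.5 − 152000 − 130·260 − 390·907 = 0 → M_B = 974900 N·mm.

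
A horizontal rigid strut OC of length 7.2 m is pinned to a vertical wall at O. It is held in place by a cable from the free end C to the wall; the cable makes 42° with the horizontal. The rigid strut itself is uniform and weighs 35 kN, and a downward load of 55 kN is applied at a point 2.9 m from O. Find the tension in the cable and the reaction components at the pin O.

ΣM about O: T·sin42°·7.2 − 35·3.6 − 55·2.9 = 0 → T = 285.5/(7.2·0.669131) = 59.2601 ≈ 59.26 kN.
ΣF_x = 0: O_x − T·cos42° = 0 → O_x = 59.2601 × 0.743145 = 44.04 kN.
ΣF_y = 0: O_y + T·sin42° − 35 − 55 = 0 → O_y = 90 − 59.2601 × 0.669131 = 50.35 kN.

T = 59.26 kN, O_x = 44.04 kN, O_y = 50.35 kN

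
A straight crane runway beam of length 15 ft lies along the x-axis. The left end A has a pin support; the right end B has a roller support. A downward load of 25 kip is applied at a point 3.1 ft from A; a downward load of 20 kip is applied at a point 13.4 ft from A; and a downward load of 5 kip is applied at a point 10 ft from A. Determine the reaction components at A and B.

A_x = 0, A_y = 23.63 kip, B_y = 26.37 kip

Moments about A: B_y·15 − 25·3.1 − 20·13.4 − 5·10 = 0 → B_y = 395.5/15 = 26.3667 ≈ 26.37 kip.
ΣF_y = 0: A_y + 26.3667 − 25 − 20 − 5 = 0 → A_y = 23.63 kip.
ΣF_x = 0: no horizontal applied forces, so A_x = 0.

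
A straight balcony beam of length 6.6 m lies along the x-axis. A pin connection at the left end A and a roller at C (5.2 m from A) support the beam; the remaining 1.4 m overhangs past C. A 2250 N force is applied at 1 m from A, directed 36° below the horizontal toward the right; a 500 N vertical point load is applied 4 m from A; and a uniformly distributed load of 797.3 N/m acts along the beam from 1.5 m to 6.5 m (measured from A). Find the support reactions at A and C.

Resultant of the distributed load: 797.3 × 5 = 3986.5 N at 4 m from A.
Taking moments about A: C_y·5.2 − 2250·sin36°·1 − 500·4 − (797.3·5)·4 = 0 → C_y = 19268.5/5.2 = 3705.48 ≈ 3705 N.
ΣF_y = 0: A_y + 3705.48 − 2250·sin36° − 500 − 797.3·5 = 0 → A_y = 2104 N.
ΣF_x = 0: A_x + 2250·cos36° = 0 → A_x = -1820 N.

A_x = -1820 N, A_y = 2104 N, C_y = 3705 N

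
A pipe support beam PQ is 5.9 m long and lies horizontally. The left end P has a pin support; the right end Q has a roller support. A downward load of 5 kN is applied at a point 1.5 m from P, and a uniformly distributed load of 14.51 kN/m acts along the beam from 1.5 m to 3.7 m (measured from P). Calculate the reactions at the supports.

Resultant of the distributed load: 14.51 × 2.2 = 31.922 kN at 2.6 m from P.
Taking moments about P: Q_y·5.9 − 5·1.5 − (14.51·2.2)·2.6 = 0 → Q_y = 90.4972/5.9 = 15.3385 ≈ 15.34 kN.
ΣF_y = 0: P_y + 15.3385 − 5 − 14.51·2.2 = 0 → P_y = 21.58 kN.
ΣF_x = 0: no horizontal applied forces, so P_x = 0.

P_x = 0, P_y = 21.58 kN, Q_y = 15.34 kN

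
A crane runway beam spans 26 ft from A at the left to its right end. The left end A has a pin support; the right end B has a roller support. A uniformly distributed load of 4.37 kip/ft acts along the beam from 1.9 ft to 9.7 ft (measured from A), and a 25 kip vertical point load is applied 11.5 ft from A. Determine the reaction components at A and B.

A_x = 0, A_y = 40.42 kip, B_y = 18.66 kip

Resultant of the distributed load: 4.37 × 7.8 = 34.086 kip at 5.8 ft from A.
ΣM about A: B_y·26 − (4.37·7.8)·5.8 − 25·11.5 = 0 → B_y = 485.1988/26 = 18.6615 ≈ 18.66 kip.
ΣF_y = 0: A_y + 18.6615 − 4.37·7.8 − 25 = 0 → A_y = 40.42 kip.
ΣF_x = 0: no horizontal applied forces, so A_x = 0.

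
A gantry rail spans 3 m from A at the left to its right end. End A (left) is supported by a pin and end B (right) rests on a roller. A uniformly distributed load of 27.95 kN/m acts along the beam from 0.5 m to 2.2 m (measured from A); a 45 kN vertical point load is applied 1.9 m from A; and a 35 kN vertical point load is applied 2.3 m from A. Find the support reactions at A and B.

A_x = 0, A_y = 50.80 kN, B_y = 76.72 kN

Resultant of the distributed load: 27.95 × 1.7 = 47.515 kN at 1.35 m from A.
ΣM about A: B_y·3 − (27.95·1.7)·1.35 − 45·1.9 − 35·2.3 = 0 → B_y = 230.14525/3 = 76.7151 ≈ 76.72 kN.
ΣF_y = 0: A_y + 76.7151 − 27.95·1.7 − 45 − 35 = 0 → A_y = 50.80 kN.
ΣF_x = 0: no horizontal applied forces, so A_x = 0.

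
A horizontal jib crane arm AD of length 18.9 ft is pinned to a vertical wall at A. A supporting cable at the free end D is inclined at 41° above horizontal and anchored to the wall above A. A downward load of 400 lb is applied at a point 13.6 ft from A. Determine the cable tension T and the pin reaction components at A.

ΣM about A: T·sin41°·18.9 − 400·13.6 = 0 → T = 5440/(18.9·0.656059) = 438.727 ≈ 438.7 lb.
ΣF_x = 0: A_x − T·cos41° = 0 → A_x = 438.727 × 0.75471 = 331.1 lb.
ΣF_y = 0: A_y + T·sin41° − 400 = 0 → A_y = 400 − 438.727 × 0.656059 = 112.2 lb.

T = 438.7 lb, A_x = 331.1 lb, A_y = 112.2 lb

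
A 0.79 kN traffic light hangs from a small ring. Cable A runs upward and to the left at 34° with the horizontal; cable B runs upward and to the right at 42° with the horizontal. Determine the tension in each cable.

ΣF_x = 0: −T_A·cos34° + T_B·cos42° = 0 → T_B = 1.11558·T_A.
ΣF_y = 0: T_A·sin34° + T_B·sin42° = 0.79.
Substitute: T_A·(0.559193 + 1.11558·0.669131) = 0.79 → T_A = 0.605057 ≈ 0.6051 kN.
Then T_B = 1.11558 × 0.605057 = 0.6750 kN.

T_A = 0.6051 kN, T_B = 0.6750 kN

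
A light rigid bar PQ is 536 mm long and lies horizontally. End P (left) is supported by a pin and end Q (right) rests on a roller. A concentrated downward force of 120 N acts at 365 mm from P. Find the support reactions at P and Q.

P_x = 0, P_y = 38.28 N, Q_y = 81.72 N

Moments about P: Q_y·536 − 120·365 = 0 → Q_y = 43800/536 = 81.7164 ≈ 81.72 N.
ΣF_y = 0: P_y + 81.7164 − 120 = 0 → P_y = 38.28 N.
ΣF_x = 0: no horizontal applied forces, so P_x = 0.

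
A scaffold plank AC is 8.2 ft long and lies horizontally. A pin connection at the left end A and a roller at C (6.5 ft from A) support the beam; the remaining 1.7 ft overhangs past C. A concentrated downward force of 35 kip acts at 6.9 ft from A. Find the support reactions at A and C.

Moments about A: C_y·6.5 − 35·6.9 = 0 → C_y = 241.5/6.5 = 37.1538 ≈ 37.15 kip.
ΣF_y = 0: A_y + 37.1538 − 35 = 0 → A_y = -2.154 kip.
ΣF_x = 0: no horizontal applied forces, so A_x = 0.

A_x = 0, A_y = -2.154 kip, C_y = 37.15 kip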